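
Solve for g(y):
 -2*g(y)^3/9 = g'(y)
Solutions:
 g(y) = -3*sqrt(2)*sqrt(-1/(C1 - 2*y))/2
 g(y) = 3*sqrt(2)*sqrt(-1/(C1 - 2*y))/2


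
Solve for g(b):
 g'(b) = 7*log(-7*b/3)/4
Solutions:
 g(b) = C1 + 7*b*log(-b)/4 + 7*b*(-log(3) - 1 + log(7))/4


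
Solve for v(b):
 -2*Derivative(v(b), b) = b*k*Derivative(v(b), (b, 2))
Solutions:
 v(b) = C1 + b^(((re(k) - 2)*re(k) + im(k)^2)/(re(k)^2 + im(k)^2))*(C2*sin(2*log(b)*Abs(im(k))/(re(k)^2 + im(k)^2)) + C3*cos(2*log(b)*im(k)/(re(k)^2 + im(k)^2)))


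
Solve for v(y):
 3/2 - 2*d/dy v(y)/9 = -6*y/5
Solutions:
 v(y) = C1 + 27*y^2/10 + 27*y/4


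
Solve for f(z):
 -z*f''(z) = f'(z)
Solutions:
 f(z) = C1 + C2*log(z)


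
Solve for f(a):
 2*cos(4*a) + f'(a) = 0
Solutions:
 f(a) = C1 - sin(4*a)/2


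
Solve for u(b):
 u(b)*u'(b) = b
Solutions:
 u(b) = -sqrt(C1 + b^2)
 u(b) = sqrt(C1 + b^2)


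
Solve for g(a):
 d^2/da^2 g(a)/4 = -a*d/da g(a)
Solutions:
 g(a) = C1 + C2*erf(sqrt(2)*a)


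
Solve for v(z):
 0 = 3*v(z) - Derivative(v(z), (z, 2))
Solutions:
 v(z) = C1*exp(-sqrt(3)*z) + C2*exp(sqrt(3)*z)


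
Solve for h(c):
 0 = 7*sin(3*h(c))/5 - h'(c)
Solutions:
 -7*c/5 + log(cos(3*h(c)) - 1)/6 - log(cos(3*h(c)) + 1)/6 = C1


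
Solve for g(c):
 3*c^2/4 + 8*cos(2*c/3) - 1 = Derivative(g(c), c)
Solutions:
 g(c) = C1 + c^3/4 - c + 12*sin(2*c/3)


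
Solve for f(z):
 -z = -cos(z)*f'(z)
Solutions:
 f(z) = C1 + Integral(z/cos(z), z)


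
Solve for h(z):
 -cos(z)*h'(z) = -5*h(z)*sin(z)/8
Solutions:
 h(z) = C1/cos(z)^(5/8)


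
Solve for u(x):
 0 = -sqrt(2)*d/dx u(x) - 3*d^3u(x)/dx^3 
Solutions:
 u(x) = C1 + C2*sin(2^(1/4)*sqrt(3)*x/3) + C3*cos(2^(1/4)*sqrt(3)*x/3)


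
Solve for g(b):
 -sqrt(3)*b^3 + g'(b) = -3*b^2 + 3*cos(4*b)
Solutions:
 g(b) = C1 + sqrt(3)*b^4/4 - b^3 + 3*sin(4*b)/4


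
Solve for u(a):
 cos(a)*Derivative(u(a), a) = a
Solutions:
 u(a) = C1 + Integral(a/cos(a), a)


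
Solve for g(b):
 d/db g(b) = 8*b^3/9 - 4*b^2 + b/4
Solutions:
 g(b) = C1 + 2*b^4/9 - 4*b^3/3 + b^2/8


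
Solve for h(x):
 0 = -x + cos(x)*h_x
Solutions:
 h(x) = C1 + Integral(x/cos(x), x)


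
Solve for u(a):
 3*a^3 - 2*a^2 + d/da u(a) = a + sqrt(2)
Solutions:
 u(a) = C1 - 3*a^4/4 + 2*a^3/3 + a^2/2 + sqrt(2)*a


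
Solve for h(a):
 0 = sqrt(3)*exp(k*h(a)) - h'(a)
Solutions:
 h(a) = Piecewise((log(-1/(C1*k + sqrt(3)*a*k))/k, Ne(k, 0)), (nan, True))
 h(a) = Piecewise((C1 + sqrt(3)*a, Eq(k, 0)), (nan, True))


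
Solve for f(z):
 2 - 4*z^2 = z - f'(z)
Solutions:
 f(z) = C1 + 4*z^3/3 + z^2/2 - 2*z


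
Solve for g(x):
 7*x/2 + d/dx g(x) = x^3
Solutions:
 g(x) = C1 + x^4/4 - 7*x^2/4


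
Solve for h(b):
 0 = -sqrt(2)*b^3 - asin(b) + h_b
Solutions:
 h(b) = C1 + sqrt(2)*b^4/4 + b*asin(b) + sqrt(1 - b^2)


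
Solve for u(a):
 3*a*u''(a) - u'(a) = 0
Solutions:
 u(a) = C1 + C2*a^(4/3)


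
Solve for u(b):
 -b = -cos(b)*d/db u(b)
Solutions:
 u(b) = C1 + Integral(b/cos(b), b)


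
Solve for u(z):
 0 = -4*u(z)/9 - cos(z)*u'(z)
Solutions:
 u(z) = C1*(sin(z) - 1)^(2/9)/(sin(z) + 1)^(2/9)


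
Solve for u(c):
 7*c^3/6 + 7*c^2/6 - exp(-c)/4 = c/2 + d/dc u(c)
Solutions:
 u(c) = C1 + 7*c^4/24 + 7*c^3/18 - c^2/4 + exp(-c)/4


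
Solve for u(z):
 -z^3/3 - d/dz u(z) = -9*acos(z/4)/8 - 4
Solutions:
 u(z) = C1 - z^4/12 + 9*z*acos(z/4)/8 + 4*z - 9*sqrt(16 - z^2)/8


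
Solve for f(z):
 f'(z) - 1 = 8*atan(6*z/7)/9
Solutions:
 f(z) = C1 + 8*z*atan(6*z/7)/9 + z - 14*log(36*z^2 + 49)/27


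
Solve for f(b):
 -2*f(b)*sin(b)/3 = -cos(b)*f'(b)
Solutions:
 f(b) = C1/cos(b)^(2/3)


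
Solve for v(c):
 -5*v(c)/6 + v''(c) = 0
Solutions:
 v(c) = C1*exp(-sqrt(30)*c/6) + C2*exp(sqrt(30)*c/6)


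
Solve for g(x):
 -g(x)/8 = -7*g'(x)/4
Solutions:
 g(x) = C1*exp(x/14)


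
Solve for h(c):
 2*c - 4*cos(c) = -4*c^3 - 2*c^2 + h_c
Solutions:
 h(c) = C1 + c^4 + 2*c^3/3 + c^2 - 4*sin(c)


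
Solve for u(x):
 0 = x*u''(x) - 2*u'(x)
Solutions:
 u(x) = C1 + C2*x^3


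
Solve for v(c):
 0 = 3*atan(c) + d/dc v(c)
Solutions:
 v(c) = C1 - 3*c*atan(c) + 3*log(c^2 + 1)/2


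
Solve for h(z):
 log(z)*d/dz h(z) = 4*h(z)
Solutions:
 h(z) = C1*exp(4*li(z))


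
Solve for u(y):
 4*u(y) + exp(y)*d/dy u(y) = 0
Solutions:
 u(y) = C1*exp(4*exp(-y))


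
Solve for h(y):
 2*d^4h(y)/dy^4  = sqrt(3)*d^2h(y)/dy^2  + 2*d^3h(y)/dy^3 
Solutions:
 h(y) = C1 + C2*y + C3*exp(y*(1 - sqrt(1 + 2*sqrt(3)))/2) + C4*exp(y*(1 + sqrt(1 + 2*sqrt(3)))/2)


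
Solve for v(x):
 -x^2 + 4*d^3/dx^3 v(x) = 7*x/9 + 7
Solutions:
 v(x) = C1 + C2*x + C3*x^2 + x^5/240 + 7*x^4/864 + 7*x^3/24


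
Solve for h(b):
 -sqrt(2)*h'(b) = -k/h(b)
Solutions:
 h(b) = -sqrt(C1 + sqrt(2)*b*k)
 h(b) = sqrt(C1 + sqrt(2)*b*k)


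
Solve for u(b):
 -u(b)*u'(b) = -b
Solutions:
 u(b) = -sqrt(C1 + b^2)
 u(b) = sqrt(C1 + b^2)


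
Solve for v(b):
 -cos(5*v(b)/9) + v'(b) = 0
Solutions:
 -b - 9*log(sin(5*v(b)/9) - 1)/10 + 9*log(sin(5*v(b)/9) + 1)/10 = C1


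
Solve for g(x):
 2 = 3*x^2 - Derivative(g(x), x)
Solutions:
 g(x) = C1 + x^3 - 2*x


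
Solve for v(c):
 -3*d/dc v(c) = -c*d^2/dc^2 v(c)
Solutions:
 v(c) = C1 + C2*c^4


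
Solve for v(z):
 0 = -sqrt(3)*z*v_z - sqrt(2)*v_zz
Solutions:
 v(z) = C1 + C2*erf(6^(1/4)*z/2)


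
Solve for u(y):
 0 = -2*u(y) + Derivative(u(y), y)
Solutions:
 u(y) = C1*exp(2*y)


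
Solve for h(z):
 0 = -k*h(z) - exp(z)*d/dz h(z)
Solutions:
 h(z) = C1*exp(k*exp(-z))


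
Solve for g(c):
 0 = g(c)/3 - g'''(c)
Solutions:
 g(c) = C3*exp(3^(2/3)*c/3) + (C1*sin(3^(1/6)*c/2) + C2*cos(3^(1/6)*c/2))*exp(-3^(2/3)*c/6)


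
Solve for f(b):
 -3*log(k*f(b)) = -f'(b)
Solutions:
 li(k*f(b))/k = C1 + 3*b


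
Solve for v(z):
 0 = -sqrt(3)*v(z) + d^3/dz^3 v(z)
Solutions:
 v(z) = C3*exp(3^(1/6)*z) + (C1*sin(3^(2/3)*z/2) + C2*cos(3^(2/3)*z/2))*exp(-3^(1/6)*z/2)


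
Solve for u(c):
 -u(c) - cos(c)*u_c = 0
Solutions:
 u(c) = C1*sqrt(sin(c) - 1)/sqrt(sin(c) + 1)


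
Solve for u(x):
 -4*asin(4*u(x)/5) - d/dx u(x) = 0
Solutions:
 Integral(1/asin(4*_y/5), (_y, u(x))) = C1 - 4*x


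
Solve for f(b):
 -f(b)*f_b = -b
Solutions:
 f(b) = -sqrt(C1 + b^2)
 f(b) = sqrt(C1 + b^2)


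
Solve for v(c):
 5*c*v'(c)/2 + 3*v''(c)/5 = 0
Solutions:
 v(c) = C1 + C2*erf(5*sqrt(3)*c/6)


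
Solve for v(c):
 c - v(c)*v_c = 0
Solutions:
 v(c) = -sqrt(C1 + c^2)
 v(c) = sqrt(C1 + c^2)


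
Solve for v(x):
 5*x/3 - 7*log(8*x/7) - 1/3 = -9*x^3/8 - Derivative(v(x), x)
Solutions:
 v(x) = C1 - 9*x^4/32 - 5*x^2/6 + 7*x*log(x) - 7*x*log(7) - 20*x/3 + 21*x*log(2)


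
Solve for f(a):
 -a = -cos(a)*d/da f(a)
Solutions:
 f(a) = C1 + Integral(a/cos(a), a)


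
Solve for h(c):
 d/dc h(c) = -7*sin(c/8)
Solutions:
 h(c) = C1 + 56*cos(c/8)


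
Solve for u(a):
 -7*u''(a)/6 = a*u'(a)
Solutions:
 u(a) = C1 + C2*erf(sqrt(21)*a/7)


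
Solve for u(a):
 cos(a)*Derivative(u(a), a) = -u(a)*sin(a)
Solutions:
 u(a) = C1*cos(a)


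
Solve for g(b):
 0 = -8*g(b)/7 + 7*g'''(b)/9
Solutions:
 g(b) = C3*exp(2*3^(2/3)*7^(1/3)*b/7) + (C1*sin(3*3^(1/6)*7^(1/3)*b/7) + C2*cos(3*3^(1/6)*7^(1/3)*b/7))*exp(-3^(2/3)*7^(1/3)*b/7)


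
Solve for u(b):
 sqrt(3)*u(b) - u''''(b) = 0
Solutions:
 u(b) = C1*exp(-3^(1/8)*b) + C2*exp(3^(1/8)*b) + C3*sin(3^(1/8)*b) + C4*cos(3^(1/8)*b)


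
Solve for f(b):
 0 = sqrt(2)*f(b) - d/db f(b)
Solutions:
 f(b) = C1*exp(sqrt(2)*b)


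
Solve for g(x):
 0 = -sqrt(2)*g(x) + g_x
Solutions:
 g(x) = C1*exp(sqrt(2)*x)


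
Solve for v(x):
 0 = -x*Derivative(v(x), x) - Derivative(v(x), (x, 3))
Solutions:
 v(x) = C1 + Integral(C2*airyai(-x) + C3*airybi(-x), x)


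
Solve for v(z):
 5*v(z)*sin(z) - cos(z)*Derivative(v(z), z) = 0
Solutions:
 v(z) = C1/cos(z)^5


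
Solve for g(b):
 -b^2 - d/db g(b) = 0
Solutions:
 g(b) = C1 - b^3/3


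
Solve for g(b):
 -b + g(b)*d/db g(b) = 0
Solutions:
 g(b) = -sqrt(C1 + b^2)
 g(b) = sqrt(C1 + b^2)


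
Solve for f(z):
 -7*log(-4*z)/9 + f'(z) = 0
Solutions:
 f(z) = C1 + 7*z*log(-z)/9 + 7*z*(-1 + 2*log(2))/9


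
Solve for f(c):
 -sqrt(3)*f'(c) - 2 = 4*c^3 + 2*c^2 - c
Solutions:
 f(c) = C1 - sqrt(3)*c^4/3 - 2*sqrt(3)*c^3/9 + sqrt(3)*c^2/6 - 2*sqrt(3)*c/3


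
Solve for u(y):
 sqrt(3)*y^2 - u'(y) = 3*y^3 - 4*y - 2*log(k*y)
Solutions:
 u(y) = C1 - 3*y^4/4 + sqrt(3)*y^3/3 + 2*y^2 + 2*y*log(k*y) - 2*y


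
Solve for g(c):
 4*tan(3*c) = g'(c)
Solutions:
 g(c) = C1 - 4*log(cos(3*c))/3


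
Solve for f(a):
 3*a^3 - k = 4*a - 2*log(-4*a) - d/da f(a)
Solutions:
 f(a) = C1 - 3*a^4/4 + 2*a^2 + a*(k - 4*log(2) + 2) - 2*a*log(-a)


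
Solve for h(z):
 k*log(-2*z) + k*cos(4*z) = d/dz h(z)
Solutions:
 h(z) = C1 + k*(z*log(-z) - z + z*log(2) + sin(4*z)/4)


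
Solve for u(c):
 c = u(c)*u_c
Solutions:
 u(c) = -sqrt(C1 + c^2)
 u(c) = sqrt(C1 + c^2)


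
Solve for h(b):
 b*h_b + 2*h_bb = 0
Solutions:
 h(b) = C1 + C2*erf(b/2)


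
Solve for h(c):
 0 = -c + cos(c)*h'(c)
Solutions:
 h(c) = C1 + Integral(c/cos(c), c)


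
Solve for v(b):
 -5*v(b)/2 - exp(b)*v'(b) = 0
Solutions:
 v(b) = C1*exp(5*exp(-b)/2)


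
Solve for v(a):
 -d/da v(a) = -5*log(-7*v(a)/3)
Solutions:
 -Integral(1/(log(-_y) - log(3) + log(7)), (_y, v(a)))/5 = C1 - a


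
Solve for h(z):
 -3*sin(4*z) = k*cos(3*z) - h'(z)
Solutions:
 h(z) = C1 + k*sin(3*z)/3 - 3*cos(4*z)/4


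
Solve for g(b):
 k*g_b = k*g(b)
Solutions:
 g(b) = C1*exp(b)


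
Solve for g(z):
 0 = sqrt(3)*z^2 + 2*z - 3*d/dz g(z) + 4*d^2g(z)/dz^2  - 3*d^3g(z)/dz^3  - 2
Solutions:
 g(z) = C1 + sqrt(3)*z^3/9 + z^2/3 + 4*sqrt(3)*z^2/9 + 2*z/9 + 14*sqrt(3)*z/27 + (C2*sin(sqrt(5)*z/3) + C3*cos(sqrt(5)*z/3))*exp(2*z/3)


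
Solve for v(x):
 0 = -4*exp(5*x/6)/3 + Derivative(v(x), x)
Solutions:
 v(x) = C1 + 8*exp(5*x/6)/5


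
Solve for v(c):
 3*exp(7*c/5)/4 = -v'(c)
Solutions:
 v(c) = C1 - 15*exp(7*c/5)/28


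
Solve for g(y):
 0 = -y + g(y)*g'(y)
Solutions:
 g(y) = -sqrt(C1 + y^2)
 g(y) = sqrt(C1 + y^2)


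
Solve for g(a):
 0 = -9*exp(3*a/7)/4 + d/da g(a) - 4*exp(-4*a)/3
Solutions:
 g(a) = C1 + 21*exp(3*a/7)/4 - exp(-4*a)/3


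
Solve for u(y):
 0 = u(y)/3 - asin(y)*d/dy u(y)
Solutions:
 u(y) = C1*exp(Integral(1/asin(y), y)/3)


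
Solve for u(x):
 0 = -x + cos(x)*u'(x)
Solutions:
 u(x) = C1 + Integral(x/cos(x), x)


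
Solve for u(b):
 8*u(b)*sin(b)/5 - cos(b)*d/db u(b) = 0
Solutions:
 u(b) = C1/cos(b)^(8/5)


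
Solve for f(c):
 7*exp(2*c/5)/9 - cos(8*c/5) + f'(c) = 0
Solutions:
 f(c) = C1 - 35*exp(2*c/5)/18 + 5*sin(8*c/5)/8


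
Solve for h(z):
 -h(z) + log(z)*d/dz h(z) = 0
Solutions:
 h(z) = C1*exp(li(z))


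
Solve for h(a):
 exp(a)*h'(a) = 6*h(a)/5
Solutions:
 h(a) = C1*exp(-6*exp(-a)/5)


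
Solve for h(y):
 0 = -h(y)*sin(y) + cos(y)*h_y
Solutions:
 h(y) = C1/cos(y)


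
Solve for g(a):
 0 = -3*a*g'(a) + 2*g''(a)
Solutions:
 g(a) = C1 + C2*erfi(sqrt(3)*a/2)


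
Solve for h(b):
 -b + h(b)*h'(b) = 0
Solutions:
 h(b) = -sqrt(C1 + b^2)
 h(b) = sqrt(C1 + b^2)


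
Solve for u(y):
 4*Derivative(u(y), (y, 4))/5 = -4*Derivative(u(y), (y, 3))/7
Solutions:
 u(y) = C1 + C2*y + C3*y^2 + C4*exp(-5*y/7)


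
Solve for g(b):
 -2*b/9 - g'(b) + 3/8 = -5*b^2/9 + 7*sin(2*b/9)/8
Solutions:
 g(b) = C1 + 5*b^3/27 - b^2/9 + 3*b/8 + 63*cos(2*b/9)/16


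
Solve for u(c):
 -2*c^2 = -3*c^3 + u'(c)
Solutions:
 u(c) = C1 + 3*c^4/4 - 2*c^3/3


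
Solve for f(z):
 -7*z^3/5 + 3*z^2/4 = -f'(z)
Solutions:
 f(z) = C1 + 7*z^4/20 - z^3/4


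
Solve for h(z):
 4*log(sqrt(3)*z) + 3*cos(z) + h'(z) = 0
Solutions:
 h(z) = C1 - 4*z*log(z) - 2*z*log(3) + 4*z - 3*sin(z)


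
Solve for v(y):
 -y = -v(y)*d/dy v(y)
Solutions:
 v(y) = -sqrt(C1 + y^2)
 v(y) = sqrt(C1 + y^2)


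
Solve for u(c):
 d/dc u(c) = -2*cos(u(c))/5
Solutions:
 2*c/5 - log(sin(u(c)) - 1)/2 + log(sin(u(c)) + 1)/2 = C1


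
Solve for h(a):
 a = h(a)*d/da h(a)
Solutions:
 h(a) = -sqrt(C1 + a^2)
 h(a) = sqrt(C1 + a^2)


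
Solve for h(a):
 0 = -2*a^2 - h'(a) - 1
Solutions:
 h(a) = C1 - 2*a^3/3 - a


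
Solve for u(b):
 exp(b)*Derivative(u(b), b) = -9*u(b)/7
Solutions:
 u(b) = C1*exp(9*exp(-b)/7)


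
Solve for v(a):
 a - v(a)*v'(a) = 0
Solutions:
 v(a) = -sqrt(C1 + a^2)
 v(a) = sqrt(C1 + a^2)


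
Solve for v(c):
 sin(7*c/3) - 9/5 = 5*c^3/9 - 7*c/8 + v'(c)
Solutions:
 v(c) = C1 - 5*c^4/36 + 7*c^2/16 - 9*c/5 - 3*cos(7*c/3)/7


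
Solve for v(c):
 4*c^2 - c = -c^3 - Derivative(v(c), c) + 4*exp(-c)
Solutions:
 v(c) = C1 - c^4/4 - 4*c^3/3 + c^2/2 - 4*exp(-c)


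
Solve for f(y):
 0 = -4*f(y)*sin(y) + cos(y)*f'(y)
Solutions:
 f(y) = C1/cos(y)^4


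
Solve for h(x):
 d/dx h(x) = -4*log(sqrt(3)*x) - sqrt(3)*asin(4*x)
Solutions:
 h(x) = C1 - 4*x*log(x) - 2*x*log(3) + 4*x - sqrt(3)*(x*asin(4*x) + sqrt(1 - 16*x^2)/4)


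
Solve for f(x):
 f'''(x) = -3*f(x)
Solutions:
 f(x) = C3*exp(-3^(1/3)*x) + (C1*sin(3^(5/6)*x/2) + C2*cos(3^(5/6)*x/2))*exp(3^(1/3)*x/2)


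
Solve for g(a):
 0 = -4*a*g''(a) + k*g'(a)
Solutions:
 g(a) = C1 + a^(re(k)/4 + 1)*(C2*sin(log(a)*Abs(im(k))/4) + C3*cos(log(a)*im(k)/4))


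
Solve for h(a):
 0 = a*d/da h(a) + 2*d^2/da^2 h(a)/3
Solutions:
 h(a) = C1 + C2*erf(sqrt(3)*a/2)


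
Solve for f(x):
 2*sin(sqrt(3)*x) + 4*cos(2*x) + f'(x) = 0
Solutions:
 f(x) = C1 - 2*sin(2*x) + 2*sqrt(3)*cos(sqrt(3)*x)/3


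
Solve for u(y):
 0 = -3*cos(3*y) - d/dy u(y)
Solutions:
 u(y) = C1 - sin(3*y)


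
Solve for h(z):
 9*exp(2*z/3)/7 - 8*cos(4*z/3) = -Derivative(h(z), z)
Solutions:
 h(z) = C1 - 27*exp(2*z/3)/14 + 6*sin(4*z/3)


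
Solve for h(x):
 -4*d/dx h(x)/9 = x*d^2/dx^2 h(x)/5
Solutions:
 h(x) = C1 + C2/x^(11/9)


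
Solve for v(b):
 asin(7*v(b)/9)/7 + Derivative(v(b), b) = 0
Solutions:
 Integral(1/asin(7*_y/9), (_y, v(b))) = C1 - b/7


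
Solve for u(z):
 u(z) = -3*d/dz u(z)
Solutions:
 u(z) = C1*exp(-z/3)


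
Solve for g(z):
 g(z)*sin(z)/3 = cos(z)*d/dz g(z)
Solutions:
 g(z) = C1/cos(z)^(1/3)


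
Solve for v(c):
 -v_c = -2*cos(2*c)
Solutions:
 v(c) = C1 + sin(2*c)


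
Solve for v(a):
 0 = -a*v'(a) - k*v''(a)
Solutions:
 v(a) = C1 + C2*sqrt(k)*erf(sqrt(2)*a*sqrt(1/k)/2)


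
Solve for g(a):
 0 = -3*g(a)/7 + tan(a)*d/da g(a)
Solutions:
 g(a) = C1*sin(a)^(3/7)


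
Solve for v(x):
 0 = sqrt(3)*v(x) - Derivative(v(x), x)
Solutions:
 v(x) = C1*exp(sqrt(3)*x)


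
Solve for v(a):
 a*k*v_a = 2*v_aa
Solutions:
 v(a) = Piecewise((-sqrt(pi)*C1*erf(a*sqrt(-k)/2)/sqrt(-k) - C2, (k > 0) | (k < 0)), (-C1*a - C2, True))


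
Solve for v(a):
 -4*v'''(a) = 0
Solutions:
 v(a) = C1 + C2*a + C3*a^2


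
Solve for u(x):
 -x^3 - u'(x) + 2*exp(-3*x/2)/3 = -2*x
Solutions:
 u(x) = C1 - x^4/4 + x^2 - 4*exp(-3*x/2)/9


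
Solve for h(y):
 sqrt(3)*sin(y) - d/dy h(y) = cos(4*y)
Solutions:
 h(y) = C1 - sin(4*y)/4 - sqrt(3)*cos(y)


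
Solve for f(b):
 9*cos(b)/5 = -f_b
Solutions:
 f(b) = C1 - 9*sin(b)/5


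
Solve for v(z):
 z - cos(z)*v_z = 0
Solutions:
 v(z) = C1 + Integral(z/cos(z), z)


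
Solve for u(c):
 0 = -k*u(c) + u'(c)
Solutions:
 u(c) = C1*exp(c*k)


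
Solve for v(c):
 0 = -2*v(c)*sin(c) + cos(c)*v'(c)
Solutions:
 v(c) = C1/cos(c)^2


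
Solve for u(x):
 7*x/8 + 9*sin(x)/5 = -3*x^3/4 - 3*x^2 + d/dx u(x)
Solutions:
 u(x) = C1 + 3*x^4/16 + x^3 + 7*x^2/16 - 9*cos(x)/5


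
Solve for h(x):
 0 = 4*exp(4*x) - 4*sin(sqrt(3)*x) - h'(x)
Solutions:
 h(x) = C1 + exp(4*x) + 4*sqrt(3)*cos(sqrt(3)*x)/3


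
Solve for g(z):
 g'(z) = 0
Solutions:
 g(z) = C1


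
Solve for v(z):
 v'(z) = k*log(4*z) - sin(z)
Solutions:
 v(z) = C1 + k*z*(log(z) - 1) + 2*k*z*log(2) + cos(z)


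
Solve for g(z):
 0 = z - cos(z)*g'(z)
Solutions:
 g(z) = C1 + Integral(z/cos(z), z)


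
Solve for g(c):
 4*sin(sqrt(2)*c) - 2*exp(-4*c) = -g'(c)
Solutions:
 g(c) = C1 + 2*sqrt(2)*cos(sqrt(2)*c) - exp(-4*c)/2


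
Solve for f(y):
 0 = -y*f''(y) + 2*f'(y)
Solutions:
 f(y) = C1 + C2*y^3


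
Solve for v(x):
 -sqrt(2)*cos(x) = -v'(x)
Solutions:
 v(x) = C1 + sqrt(2)*sin(x)


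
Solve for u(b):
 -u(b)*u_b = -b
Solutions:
 u(b) = -sqrt(C1 + b^2)
 u(b) = sqrt(C1 + b^2)


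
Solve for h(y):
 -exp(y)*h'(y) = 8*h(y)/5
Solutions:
 h(y) = C1*exp(8*exp(-y)/5)


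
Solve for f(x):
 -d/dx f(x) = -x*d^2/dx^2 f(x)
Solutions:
 f(x) = C1 + C2*x^2


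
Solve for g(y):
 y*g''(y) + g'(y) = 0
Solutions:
 g(y) = C1 + C2*log(y)


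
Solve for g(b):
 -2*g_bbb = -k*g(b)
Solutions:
 g(b) = C1*exp(2^(2/3)*b*k^(1/3)/2) + C2*exp(2^(2/3)*b*k^(1/3)*(-1 + sqrt(3)*I)/4) + C3*exp(-2^(2/3)*b*k^(1/3)*(1 + sqrt(3)*I)/4)


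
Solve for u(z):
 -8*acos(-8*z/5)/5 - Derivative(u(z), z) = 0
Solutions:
 u(z) = C1 - 8*z*acos(-8*z/5)/5 - sqrt(25 - 64*z^2)/5


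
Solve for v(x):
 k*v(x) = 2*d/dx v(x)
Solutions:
 v(x) = C1*exp(k*x/2)


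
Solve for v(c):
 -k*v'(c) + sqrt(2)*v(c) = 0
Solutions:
 v(c) = C1*exp(sqrt(2)*c/k)


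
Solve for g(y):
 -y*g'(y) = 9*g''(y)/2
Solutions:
 g(y) = C1 + C2*erf(y/3)


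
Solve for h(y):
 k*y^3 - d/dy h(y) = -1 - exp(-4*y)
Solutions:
 h(y) = C1 + k*y^4/4 + y - exp(-4*y)/4


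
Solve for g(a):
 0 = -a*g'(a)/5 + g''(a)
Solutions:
 g(a) = C1 + C2*erfi(sqrt(10)*a/10)


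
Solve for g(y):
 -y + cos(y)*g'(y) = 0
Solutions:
 g(y) = C1 + Integral(y/cos(y), y)


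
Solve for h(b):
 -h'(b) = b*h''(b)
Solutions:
 h(b) = C1 + C2*log(b)


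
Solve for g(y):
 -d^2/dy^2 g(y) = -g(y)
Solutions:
 g(y) = C1*exp(-y) + C2*exp(y)


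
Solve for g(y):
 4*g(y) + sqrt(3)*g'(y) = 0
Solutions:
 g(y) = C1*exp(-4*sqrt(3)*y/3)


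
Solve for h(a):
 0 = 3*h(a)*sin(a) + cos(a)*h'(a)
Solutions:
 h(a) = C1*cos(a)^3


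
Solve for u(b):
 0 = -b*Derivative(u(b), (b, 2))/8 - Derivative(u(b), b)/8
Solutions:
 u(b) = C1 + C2*log(b)


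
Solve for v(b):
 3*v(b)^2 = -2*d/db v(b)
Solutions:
 v(b) = 2/(C1 + 3*b)


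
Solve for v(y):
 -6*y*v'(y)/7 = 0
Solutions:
 v(y) = C1


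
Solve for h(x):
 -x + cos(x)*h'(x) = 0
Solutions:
 h(x) = C1 + Integral(x/cos(x), x)


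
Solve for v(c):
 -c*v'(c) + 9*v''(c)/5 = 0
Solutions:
 v(c) = C1 + C2*erfi(sqrt(10)*c/6)


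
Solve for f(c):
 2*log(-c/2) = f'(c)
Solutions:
 f(c) = C1 + 2*c*log(-c) + 2*c*(-1 - log(2))


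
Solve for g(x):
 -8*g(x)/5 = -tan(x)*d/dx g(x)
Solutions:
 g(x) = C1*sin(x)^(8/5)


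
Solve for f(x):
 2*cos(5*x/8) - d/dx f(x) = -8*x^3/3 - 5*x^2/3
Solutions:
 f(x) = C1 + 2*x^4/3 + 5*x^3/9 + 16*sin(5*x/8)/5


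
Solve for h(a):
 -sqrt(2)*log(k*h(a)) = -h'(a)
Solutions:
 li(k*h(a))/k = C1 + sqrt(2)*a


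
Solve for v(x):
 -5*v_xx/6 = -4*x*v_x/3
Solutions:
 v(x) = C1 + C2*erfi(2*sqrt(5)*x/5)


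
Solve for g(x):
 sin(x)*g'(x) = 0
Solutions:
 g(x) = C1


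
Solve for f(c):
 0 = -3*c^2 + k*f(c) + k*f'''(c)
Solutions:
 f(c) = C1*exp(-c) + C2*exp(c*(1 - sqrt(3)*I)/2) + C3*exp(c*(1 + sqrt(3)*I)/2) + 3*c^2/k


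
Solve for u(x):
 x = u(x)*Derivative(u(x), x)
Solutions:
 u(x) = -sqrt(C1 + x^2)
 u(x) = sqrt(C1 + x^2)


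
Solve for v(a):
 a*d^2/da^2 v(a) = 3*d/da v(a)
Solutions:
 v(a) = C1 + C2*a^4


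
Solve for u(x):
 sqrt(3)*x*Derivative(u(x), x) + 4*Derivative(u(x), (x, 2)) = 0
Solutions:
 u(x) = C1 + C2*erf(sqrt(2)*3^(1/4)*x/4)


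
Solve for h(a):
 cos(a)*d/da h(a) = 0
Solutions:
 h(a) = C1


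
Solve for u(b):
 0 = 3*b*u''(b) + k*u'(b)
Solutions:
 u(b) = C1 + b^(1 - re(k)/3)*(C2*sin(log(b)*Abs(im(k))/3) + C3*cos(log(b)*im(k)/3))


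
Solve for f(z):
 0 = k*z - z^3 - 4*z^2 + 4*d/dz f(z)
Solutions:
 f(z) = C1 - k*z^2/8 + z^4/16 + z^3/3


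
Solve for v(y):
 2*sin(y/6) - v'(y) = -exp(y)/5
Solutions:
 v(y) = C1 + exp(y)/5 - 12*cos(y/6)


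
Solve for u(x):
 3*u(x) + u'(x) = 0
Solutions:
 u(x) = C1*exp(-3*x)


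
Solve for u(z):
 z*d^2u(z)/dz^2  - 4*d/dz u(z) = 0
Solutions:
 u(z) = C1 + C2*z^5


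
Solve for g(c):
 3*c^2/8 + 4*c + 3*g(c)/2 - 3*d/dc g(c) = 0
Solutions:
 g(c) = C1*exp(c/2) - c^2/4 - 11*c/3 - 22/3


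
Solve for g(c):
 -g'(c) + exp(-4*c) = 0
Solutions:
 g(c) = C1 - exp(-4*c)/4


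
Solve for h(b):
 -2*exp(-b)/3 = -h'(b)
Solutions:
 h(b) = C1 - 2*exp(-b)/3


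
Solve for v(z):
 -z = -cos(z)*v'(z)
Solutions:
 v(z) = C1 + Integral(z/cos(z), z)


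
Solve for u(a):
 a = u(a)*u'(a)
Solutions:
 u(a) = -sqrt(C1 + a^2)
 u(a) = sqrt(C1 + a^2)


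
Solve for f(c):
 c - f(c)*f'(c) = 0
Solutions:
 f(c) = -sqrt(C1 + c^2)
 f(c) = sqrt(C1 + c^2)


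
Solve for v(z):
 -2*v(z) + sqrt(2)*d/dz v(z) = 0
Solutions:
 v(z) = C1*exp(sqrt(2)*z)


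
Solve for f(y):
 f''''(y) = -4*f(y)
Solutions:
 f(y) = (C1*sin(y) + C2*cos(y))*exp(-y) + (C3*sin(y) + C4*cos(y))*exp(y)


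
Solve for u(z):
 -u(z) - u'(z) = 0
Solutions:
 u(z) = C1*exp(-z)


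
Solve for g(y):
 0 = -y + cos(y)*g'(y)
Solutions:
 g(y) = C1 + Integral(y/cos(y), y)


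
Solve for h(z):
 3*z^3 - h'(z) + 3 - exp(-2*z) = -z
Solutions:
 h(z) = C1 + 3*z^4/4 + z^2/2 + 3*z + exp(-2*z)/2


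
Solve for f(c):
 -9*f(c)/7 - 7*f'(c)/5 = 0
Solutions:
 f(c) = C1*exp(-45*c/49)


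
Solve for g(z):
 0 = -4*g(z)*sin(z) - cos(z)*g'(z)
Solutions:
 g(z) = C1*cos(z)^4


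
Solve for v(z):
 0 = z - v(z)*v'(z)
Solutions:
 v(z) = -sqrt(C1 + z^2)
 v(z) = sqrt(C1 + z^2)


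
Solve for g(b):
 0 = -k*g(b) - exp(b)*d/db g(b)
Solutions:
 g(b) = C1*exp(k*exp(-b))


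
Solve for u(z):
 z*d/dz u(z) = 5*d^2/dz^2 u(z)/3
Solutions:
 u(z) = C1 + C2*erfi(sqrt(30)*z/10)


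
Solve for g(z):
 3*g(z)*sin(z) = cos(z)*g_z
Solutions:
 g(z) = C1/cos(z)^3


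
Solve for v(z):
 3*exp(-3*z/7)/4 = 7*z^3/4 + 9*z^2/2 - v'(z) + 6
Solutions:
 v(z) = C1 + 7*z^4/16 + 3*z^3/2 + 6*z + 7*exp(-3*z/7)/4


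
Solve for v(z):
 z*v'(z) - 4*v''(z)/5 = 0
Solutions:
 v(z) = C1 + C2*erfi(sqrt(10)*z/4)


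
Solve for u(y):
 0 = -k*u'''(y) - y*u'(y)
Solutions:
 u(y) = C1 + Integral(C2*airyai(y*(-1/k)^(1/3)) + C3*airybi(y*(-1/k)^(1/3)), y)


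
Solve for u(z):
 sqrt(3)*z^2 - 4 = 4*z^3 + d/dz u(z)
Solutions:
 u(z) = C1 - z^4 + sqrt(3)*z^3/3 - 4*z


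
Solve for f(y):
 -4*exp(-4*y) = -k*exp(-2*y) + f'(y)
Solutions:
 f(y) = C1 - k*exp(-2*y)/2 + exp(-4*y)


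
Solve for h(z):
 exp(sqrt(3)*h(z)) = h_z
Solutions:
 h(z) = sqrt(3)*(2*log(-1/(C1 + z)) - log(3))/6


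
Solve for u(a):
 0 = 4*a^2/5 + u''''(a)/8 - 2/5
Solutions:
 u(a) = C1 + C2*a + C3*a^2 + C4*a^3 - 4*a^6/225 + 2*a^4/15


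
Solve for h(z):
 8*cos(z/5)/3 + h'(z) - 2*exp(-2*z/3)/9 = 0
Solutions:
 h(z) = C1 - 40*sin(z/5)/3 - exp(-2*z/3)/3


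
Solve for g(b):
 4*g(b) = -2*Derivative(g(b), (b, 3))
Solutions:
 g(b) = C3*exp(-2^(1/3)*b) + (C1*sin(2^(1/3)*sqrt(3)*b/2) + C2*cos(2^(1/3)*sqrt(3)*b/2))*exp(2^(1/3)*b/2)


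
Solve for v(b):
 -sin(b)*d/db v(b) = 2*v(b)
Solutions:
 v(b) = C1*(cos(b) + 1)/(cos(b) - 1)


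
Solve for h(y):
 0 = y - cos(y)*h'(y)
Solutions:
 h(y) = C1 + Integral(y/cos(y), y)


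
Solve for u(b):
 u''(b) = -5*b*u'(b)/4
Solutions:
 u(b) = C1 + C2*erf(sqrt(10)*b/4)


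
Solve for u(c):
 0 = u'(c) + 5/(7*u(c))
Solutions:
 u(c) = -sqrt(C1 - 70*c)/7
 u(c) = sqrt(C1 - 70*c)/7


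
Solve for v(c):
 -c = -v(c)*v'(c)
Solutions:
 v(c) = -sqrt(C1 + c^2)
 v(c) = sqrt(C1 + c^2)


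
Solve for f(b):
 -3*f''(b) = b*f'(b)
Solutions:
 f(b) = C1 + C2*erf(sqrt(6)*b/6)


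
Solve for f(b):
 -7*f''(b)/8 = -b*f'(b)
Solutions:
 f(b) = C1 + C2*erfi(2*sqrt(7)*b/7)


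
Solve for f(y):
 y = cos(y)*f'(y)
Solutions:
 f(y) = C1 + Integral(y/cos(y), y)


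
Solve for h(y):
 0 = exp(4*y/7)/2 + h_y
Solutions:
 h(y) = C1 - 7*exp(4*y/7)/8


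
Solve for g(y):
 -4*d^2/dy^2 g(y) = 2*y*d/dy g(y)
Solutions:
 g(y) = C1 + C2*erf(y/2)


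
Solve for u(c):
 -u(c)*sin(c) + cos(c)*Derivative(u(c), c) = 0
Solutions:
 u(c) = C1/cos(c)


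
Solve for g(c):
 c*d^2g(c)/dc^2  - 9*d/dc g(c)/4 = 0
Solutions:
 g(c) = C1 + C2*c^(13/4)


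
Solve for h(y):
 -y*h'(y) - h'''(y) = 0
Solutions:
 h(y) = C1 + Integral(C2*airyai(-y) + C3*airybi(-y), y)


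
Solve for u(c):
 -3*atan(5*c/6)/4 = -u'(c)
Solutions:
 u(c) = C1 + 3*c*atan(5*c/6)/4 - 9*log(25*c^2 + 36)/20


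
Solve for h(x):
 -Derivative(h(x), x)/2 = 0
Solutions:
 h(x) = C1


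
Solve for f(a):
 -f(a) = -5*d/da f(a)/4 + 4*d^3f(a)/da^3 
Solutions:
 f(a) = C1*exp(3^(1/3)*a*(5*3^(1/3)/(sqrt(4809) + 72)^(1/3) + (sqrt(4809) + 72)^(1/3))/24)*sin(3^(1/6)*a*(-3^(2/3)*(sqrt(4809) + 72)^(1/3) + 15/(sqrt(4809) + 72)^(1/3))/24) + C2*exp(3^(1/3)*a*(5*3^(1/3)/(sqrt(4809) + 72)^(1/3) + (sqrt(4809) + 72)^(1/3))/24)*cos(3^(1/6)*a*(-3^(2/3)*(sqrt(4809) + 72)^(1/3) + 15/(sqrt(4809) + 72)^(1/3))/24) + C3*exp(-3^(1/3)*a*(5*3^(1/3)/(sqrt(4809) + 72)^(1/3) + (sqrt(4809) + 72)^(1/3))/12)


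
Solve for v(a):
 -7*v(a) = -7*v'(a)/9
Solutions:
 v(a) = C1*exp(9*a)


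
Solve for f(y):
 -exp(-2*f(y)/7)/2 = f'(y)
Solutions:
 f(y) = 7*log(-sqrt(C1 - y)) - 7*log(7)/2
 f(y) = 7*log(C1 - y/7)/2


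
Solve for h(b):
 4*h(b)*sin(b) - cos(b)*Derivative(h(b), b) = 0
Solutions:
 h(b) = C1/cos(b)^4


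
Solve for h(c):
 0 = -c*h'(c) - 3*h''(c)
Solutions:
 h(c) = C1 + C2*erf(sqrt(6)*c/6)


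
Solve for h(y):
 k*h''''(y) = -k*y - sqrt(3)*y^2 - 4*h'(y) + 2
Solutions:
 h(y) = C1 + C2*exp(2^(2/3)*y*(-1/k)^(1/3)) + C3*exp(2^(2/3)*y*(-1/k)^(1/3)*(-1 + sqrt(3)*I)/2) + C4*exp(-2^(2/3)*y*(-1/k)^(1/3)*(1 + sqrt(3)*I)/2) - k*y^2/8 - sqrt(3)*y^3/12 + y/2


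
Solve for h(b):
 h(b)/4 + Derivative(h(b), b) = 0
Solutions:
 h(b) = C1*exp(-b/4)


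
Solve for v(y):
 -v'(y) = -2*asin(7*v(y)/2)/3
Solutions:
 Integral(1/asin(7*_y/2), (_y, v(y))) = C1 + 2*y/3


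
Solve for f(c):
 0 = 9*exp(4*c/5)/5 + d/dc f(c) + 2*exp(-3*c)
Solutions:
 f(c) = C1 - 9*exp(4*c/5)/4 + 2*exp(-3*c)/3


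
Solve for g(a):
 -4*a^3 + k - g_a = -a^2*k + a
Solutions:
 g(a) = C1 - a^4 + a^3*k/3 - a^2/2 + a*k


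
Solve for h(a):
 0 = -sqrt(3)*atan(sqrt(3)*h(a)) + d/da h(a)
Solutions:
 Integral(1/atan(sqrt(3)*_y), (_y, h(a))) = C1 + sqrt(3)*a


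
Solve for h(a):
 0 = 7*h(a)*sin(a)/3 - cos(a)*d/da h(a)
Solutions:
 h(a) = C1/cos(a)^(7/3)


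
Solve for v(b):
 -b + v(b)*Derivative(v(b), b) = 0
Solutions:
 v(b) = -sqrt(C1 + b^2)
 v(b) = sqrt(C1 + b^2)


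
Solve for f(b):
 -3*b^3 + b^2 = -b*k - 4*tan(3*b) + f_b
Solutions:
 f(b) = C1 - 3*b^4/4 + b^3/3 + b^2*k/2 - 4*log(cos(3*b))/3


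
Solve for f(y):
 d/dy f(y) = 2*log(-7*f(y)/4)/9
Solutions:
 -9*Integral(1/(log(-_y) - 2*log(2) + log(7)), (_y, f(y)))/2 = C1 - y


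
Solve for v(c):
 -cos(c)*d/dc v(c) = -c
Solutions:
 v(c) = C1 + Integral(c/cos(c), c)


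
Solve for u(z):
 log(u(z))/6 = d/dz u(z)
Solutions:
 li(u(z)) = C1 + z/6


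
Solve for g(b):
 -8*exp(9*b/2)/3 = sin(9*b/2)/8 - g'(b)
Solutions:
 g(b) = C1 + 16*exp(9*b/2)/27 - cos(9*b/2)/36


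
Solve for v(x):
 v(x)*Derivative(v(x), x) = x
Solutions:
 v(x) = -sqrt(C1 + x^2)
 v(x) = sqrt(C1 + x^2)


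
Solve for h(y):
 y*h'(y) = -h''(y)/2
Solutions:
 h(y) = C1 + C2*erf(y)


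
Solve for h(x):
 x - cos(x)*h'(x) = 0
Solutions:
 h(x) = C1 + Integral(x/cos(x), x)


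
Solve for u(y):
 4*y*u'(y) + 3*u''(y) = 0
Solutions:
 u(y) = C1 + C2*erf(sqrt(6)*y/3)


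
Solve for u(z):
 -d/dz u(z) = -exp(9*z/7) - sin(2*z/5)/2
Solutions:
 u(z) = C1 + 7*exp(9*z/7)/9 - 5*cos(2*z/5)/4


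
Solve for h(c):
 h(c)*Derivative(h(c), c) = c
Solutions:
 h(c) = -sqrt(C1 + c^2)
 h(c) = sqrt(C1 + c^2)


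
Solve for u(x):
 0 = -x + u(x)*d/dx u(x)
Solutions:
 u(x) = -sqrt(C1 + x^2)
 u(x) = sqrt(C1 + x^2)


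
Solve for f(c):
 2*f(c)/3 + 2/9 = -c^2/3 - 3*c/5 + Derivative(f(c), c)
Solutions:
 f(c) = C1*exp(2*c/3) - c^2/2 - 12*c/5 - 59/15


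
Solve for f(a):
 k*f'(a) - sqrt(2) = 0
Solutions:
 f(a) = C1 + sqrt(2)*a/k


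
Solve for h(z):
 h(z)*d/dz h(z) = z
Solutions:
 h(z) = -sqrt(C1 + z^2)
 h(z) = sqrt(C1 + z^2)


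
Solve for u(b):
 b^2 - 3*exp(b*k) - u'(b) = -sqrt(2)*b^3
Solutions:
 u(b) = C1 + sqrt(2)*b^4/4 + b^3/3 - 3*exp(b*k)/k


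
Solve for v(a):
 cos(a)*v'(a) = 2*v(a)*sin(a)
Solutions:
 v(a) = C1/cos(a)^2


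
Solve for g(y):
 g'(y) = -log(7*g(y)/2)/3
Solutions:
 -3*Integral(1/(-log(_y) - log(7) + log(2)), (_y, g(y))) = C1 - y


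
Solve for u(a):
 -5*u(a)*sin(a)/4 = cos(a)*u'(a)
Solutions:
 u(a) = C1*cos(a)^(5/4)


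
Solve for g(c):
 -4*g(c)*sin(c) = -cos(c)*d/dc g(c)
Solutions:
 g(c) = C1/cos(c)^4


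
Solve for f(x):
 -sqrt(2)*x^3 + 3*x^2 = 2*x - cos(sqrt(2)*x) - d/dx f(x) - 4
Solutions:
 f(x) = C1 + sqrt(2)*x^4/4 - x^3 + x^2 - 4*x - sqrt(2)*sin(sqrt(2)*x)/2


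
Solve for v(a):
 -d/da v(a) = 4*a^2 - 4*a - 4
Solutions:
 v(a) = C1 - 4*a^3/3 + 2*a^2 + 4*a


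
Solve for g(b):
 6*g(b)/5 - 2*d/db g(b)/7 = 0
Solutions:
 g(b) = C1*exp(21*b/5)


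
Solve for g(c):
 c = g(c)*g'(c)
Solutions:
 g(c) = -sqrt(C1 + c^2)
 g(c) = sqrt(C1 + c^2)


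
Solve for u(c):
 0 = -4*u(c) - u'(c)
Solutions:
 u(c) = C1*exp(-4*c)


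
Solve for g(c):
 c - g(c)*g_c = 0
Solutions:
 g(c) = -sqrt(C1 + c^2)
 g(c) = sqrt(C1 + c^2)


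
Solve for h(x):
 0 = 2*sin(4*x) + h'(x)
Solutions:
 h(x) = C1 + cos(4*x)/2


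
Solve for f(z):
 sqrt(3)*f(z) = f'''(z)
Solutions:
 f(z) = C3*exp(3^(1/6)*z) + (C1*sin(3^(2/3)*z/2) + C2*cos(3^(2/3)*z/2))*exp(-3^(1/6)*z/2)


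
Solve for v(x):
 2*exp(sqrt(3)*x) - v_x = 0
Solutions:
 v(x) = C1 + 2*sqrt(3)*exp(sqrt(3)*x)/3


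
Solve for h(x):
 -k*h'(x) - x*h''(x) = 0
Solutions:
 h(x) = C1 + x^(1 - re(k))*(C2*sin(log(x)*Abs(im(k))) + C3*cos(log(x)*im(k)))


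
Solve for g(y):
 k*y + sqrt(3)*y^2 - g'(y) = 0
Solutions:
 g(y) = C1 + k*y^2/2 + sqrt(3)*y^3/3


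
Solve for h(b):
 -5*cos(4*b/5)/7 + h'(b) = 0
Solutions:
 h(b) = C1 + 25*sin(4*b/5)/28


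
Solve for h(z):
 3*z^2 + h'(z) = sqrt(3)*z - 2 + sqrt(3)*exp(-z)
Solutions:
 h(z) = C1 - z^3 + sqrt(3)*z^2/2 - 2*z - sqrt(3)*exp(-z)


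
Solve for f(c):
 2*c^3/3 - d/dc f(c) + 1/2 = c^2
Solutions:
 f(c) = C1 + c^4/6 - c^3/3 + c/2


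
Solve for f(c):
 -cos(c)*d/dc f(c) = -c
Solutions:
 f(c) = C1 + Integral(c/cos(c), c)


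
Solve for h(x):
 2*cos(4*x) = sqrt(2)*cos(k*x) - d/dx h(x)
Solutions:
 h(x) = C1 - sin(4*x)/2 + sqrt(2)*sin(k*x)/k


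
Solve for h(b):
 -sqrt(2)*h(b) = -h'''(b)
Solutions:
 h(b) = C3*exp(2^(1/6)*b) + (C1*sin(2^(1/6)*sqrt(3)*b/2) + C2*cos(2^(1/6)*sqrt(3)*b/2))*exp(-2^(1/6)*b/2)


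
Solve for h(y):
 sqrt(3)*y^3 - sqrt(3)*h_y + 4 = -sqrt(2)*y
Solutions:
 h(y) = C1 + y^4/4 + sqrt(6)*y^2/6 + 4*sqrt(3)*y/3


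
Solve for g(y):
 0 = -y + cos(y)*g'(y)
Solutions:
 g(y) = C1 + Integral(y/cos(y), y)


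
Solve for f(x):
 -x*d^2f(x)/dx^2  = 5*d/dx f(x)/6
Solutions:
 f(x) = C1 + C2*x^(1/6)


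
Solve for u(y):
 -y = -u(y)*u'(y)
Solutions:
 u(y) = -sqrt(C1 + y^2)
 u(y) = sqrt(C1 + y^2)


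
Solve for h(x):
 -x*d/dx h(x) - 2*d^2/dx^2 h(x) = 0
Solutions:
 h(x) = C1 + C2*erf(x/2)


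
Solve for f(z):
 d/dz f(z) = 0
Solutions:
 f(z) = C1


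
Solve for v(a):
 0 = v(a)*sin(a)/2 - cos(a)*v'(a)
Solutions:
 v(a) = C1/sqrt(cos(a))


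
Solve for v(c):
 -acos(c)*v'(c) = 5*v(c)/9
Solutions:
 v(c) = C1*exp(-5*Integral(1/acos(c), c)/9)


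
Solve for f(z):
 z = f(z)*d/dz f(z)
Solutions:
 f(z) = -sqrt(C1 + z^2)
 f(z) = sqrt(C1 + z^2)


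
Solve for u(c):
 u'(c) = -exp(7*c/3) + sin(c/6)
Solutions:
 u(c) = C1 - 3*exp(7*c/3)/7 - 6*cos(c/6)


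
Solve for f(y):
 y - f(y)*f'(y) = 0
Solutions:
 f(y) = -sqrt(C1 + y^2)
 f(y) = sqrt(C1 + y^2)


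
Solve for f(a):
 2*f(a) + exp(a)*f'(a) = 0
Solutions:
 f(a) = C1*exp(2*exp(-a))


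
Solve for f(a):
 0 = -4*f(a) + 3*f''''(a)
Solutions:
 f(a) = C1*exp(-sqrt(2)*3^(3/4)*a/3) + C2*exp(sqrt(2)*3^(3/4)*a/3) + C3*sin(sqrt(2)*3^(3/4)*a/3) + C4*cos(sqrt(2)*3^(3/4)*a/3)


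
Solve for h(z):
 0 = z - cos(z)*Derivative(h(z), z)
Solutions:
 h(z) = C1 + Integral(z/cos(z), z)


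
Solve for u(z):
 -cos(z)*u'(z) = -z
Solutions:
 u(z) = C1 + Integral(z/cos(z), z)


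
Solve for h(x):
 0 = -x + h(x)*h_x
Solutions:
 h(x) = -sqrt(C1 + x^2)
 h(x) = sqrt(C1 + x^2)


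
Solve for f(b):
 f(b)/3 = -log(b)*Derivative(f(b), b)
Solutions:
 f(b) = C1*exp(-li(b)/3)


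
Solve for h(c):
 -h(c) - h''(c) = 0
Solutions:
 h(c) = C1*sin(c) + C2*cos(c)


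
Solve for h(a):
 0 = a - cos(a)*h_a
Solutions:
 h(a) = C1 + Integral(a/cos(a), a)


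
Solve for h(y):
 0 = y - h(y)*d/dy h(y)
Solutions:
 h(y) = -sqrt(C1 + y^2)
 h(y) = sqrt(C1 + y^2)


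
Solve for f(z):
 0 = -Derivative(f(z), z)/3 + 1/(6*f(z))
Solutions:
 f(z) = -sqrt(C1 + z)
 f(z) = sqrt(C1 + z)


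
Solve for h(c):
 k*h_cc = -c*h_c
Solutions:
 h(c) = C1 + C2*sqrt(k)*erf(sqrt(2)*c*sqrt(1/k)/2)


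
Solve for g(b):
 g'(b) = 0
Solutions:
 g(b) = C1


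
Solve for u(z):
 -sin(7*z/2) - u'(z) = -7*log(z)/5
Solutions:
 u(z) = C1 + 7*z*log(z)/5 - 7*z/5 + 2*cos(7*z/2)/7


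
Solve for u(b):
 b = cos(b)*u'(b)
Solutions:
 u(b) = C1 + Integral(b/cos(b), b)


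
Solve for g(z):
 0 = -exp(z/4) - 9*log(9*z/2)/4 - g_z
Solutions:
 g(z) = C1 - 9*z*log(z)/4 + 9*z*(-2*log(3) + log(2) + 1)/4 - 4*exp(z/4)


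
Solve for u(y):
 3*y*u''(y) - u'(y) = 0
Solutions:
 u(y) = C1 + C2*y^(4/3)


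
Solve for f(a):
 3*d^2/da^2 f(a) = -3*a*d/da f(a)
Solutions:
 f(a) = C1 + C2*erf(sqrt(2)*a/2)


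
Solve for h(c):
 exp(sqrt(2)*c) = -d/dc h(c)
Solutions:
 h(c) = C1 - sqrt(2)*exp(sqrt(2)*c)/2


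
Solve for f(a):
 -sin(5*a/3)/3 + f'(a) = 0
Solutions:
 f(a) = C1 - cos(5*a/3)/5


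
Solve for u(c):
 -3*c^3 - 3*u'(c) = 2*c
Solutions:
 u(c) = C1 - c^4/4 - c^2/3


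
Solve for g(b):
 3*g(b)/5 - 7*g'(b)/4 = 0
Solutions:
 g(b) = C1*exp(12*b/35)


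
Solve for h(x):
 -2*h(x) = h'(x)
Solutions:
 h(x) = C1*exp(-2*x)


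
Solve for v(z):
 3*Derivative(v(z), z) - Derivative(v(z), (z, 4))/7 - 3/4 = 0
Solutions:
 v(z) = C1 + C4*exp(21^(1/3)*z) + z/4 + (C2*sin(3^(5/6)*7^(1/3)*z/2) + C3*cos(3^(5/6)*7^(1/3)*z/2))*exp(-21^(1/3)*z/2)


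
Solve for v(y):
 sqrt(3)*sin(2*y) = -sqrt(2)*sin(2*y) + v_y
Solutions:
 v(y) = C1 - sqrt(3)*cos(2*y)/2 - sqrt(2)*cos(2*y)/2


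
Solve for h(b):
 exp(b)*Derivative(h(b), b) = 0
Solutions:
 h(b) = C1


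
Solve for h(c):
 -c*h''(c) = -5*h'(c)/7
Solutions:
 h(c) = C1 + C2*c^(12/7)


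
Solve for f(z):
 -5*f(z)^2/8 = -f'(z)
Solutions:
 f(z) = -8/(C1 + 5*z)


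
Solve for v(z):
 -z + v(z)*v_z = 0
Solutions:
 v(z) = -sqrt(C1 + z^2)
 v(z) = sqrt(C1 + z^2)


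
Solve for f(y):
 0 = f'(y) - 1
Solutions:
 f(y) = C1 + y


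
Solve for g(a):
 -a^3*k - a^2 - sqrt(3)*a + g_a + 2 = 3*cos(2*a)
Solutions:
 g(a) = C1 + a^4*k/4 + a^3/3 + sqrt(3)*a^2/2 - 2*a + 3*sin(2*a)/2


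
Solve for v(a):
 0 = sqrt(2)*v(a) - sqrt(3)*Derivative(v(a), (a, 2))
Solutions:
 v(a) = C1*exp(-2^(1/4)*3^(3/4)*a/3) + C2*exp(2^(1/4)*3^(3/4)*a/3)


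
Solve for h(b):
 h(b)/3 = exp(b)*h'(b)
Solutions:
 h(b) = C1*exp(-exp(-b)/3)


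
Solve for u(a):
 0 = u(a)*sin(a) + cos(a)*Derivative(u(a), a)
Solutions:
 u(a) = C1*cos(a)


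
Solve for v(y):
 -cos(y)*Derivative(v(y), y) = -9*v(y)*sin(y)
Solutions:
 v(y) = C1/cos(y)^9


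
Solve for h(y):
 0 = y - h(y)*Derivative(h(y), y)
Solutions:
 h(y) = -sqrt(C1 + y^2)
 h(y) = sqrt(C1 + y^2)


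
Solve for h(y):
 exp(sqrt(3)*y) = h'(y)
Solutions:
 h(y) = C1 + sqrt(3)*exp(sqrt(3)*y)/3


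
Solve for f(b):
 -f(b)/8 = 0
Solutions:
 f(b) = 0


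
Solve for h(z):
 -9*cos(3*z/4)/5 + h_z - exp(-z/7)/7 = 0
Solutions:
 h(z) = C1 + 12*sin(3*z/4)/5 - 1/exp(z)^(1/7)


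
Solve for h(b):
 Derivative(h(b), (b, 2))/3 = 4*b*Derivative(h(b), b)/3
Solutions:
 h(b) = C1 + C2*erfi(sqrt(2)*b)


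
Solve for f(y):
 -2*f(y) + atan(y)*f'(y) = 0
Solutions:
 f(y) = C1*exp(2*Integral(1/atan(y), y))


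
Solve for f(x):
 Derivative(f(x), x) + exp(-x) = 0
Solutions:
 f(x) = C1 + exp(-x)


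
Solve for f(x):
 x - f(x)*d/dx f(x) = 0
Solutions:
 f(x) = -sqrt(C1 + x^2)
 f(x) = sqrt(C1 + x^2)


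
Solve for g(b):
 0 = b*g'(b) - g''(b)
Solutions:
 g(b) = C1 + C2*erfi(sqrt(2)*b/2)


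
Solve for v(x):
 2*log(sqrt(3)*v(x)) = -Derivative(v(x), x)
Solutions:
 Integral(1/(2*log(_y) + log(3)), (_y, v(x))) = C1 - x


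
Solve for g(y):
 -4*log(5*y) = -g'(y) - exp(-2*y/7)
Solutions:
 g(y) = C1 + 4*y*log(y) + 4*y*(-1 + log(5)) + 7*exp(-2*y/7)/2


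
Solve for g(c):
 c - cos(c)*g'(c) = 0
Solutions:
 g(c) = C1 + Integral(c/cos(c), c)


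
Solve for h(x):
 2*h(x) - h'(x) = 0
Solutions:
 h(x) = C1*exp(2*x)


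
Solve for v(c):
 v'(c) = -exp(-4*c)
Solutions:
 v(c) = C1 + exp(-4*c)/4


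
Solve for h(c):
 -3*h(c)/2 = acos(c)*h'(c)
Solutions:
 h(c) = C1*exp(-3*Integral(1/acos(c), c)/2)


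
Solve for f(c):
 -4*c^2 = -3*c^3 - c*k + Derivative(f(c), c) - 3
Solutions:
 f(c) = C1 + 3*c^4/4 - 4*c^3/3 + c^2*k/2 + 3*c


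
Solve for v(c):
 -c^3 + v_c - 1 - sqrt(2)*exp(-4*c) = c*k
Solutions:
 v(c) = C1 + c^4/4 + c^2*k/2 + c - sqrt(2)*exp(-4*c)/4


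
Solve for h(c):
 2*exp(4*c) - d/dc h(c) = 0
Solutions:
 h(c) = C1 + exp(4*c)/2


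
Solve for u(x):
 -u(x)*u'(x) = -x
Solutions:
 u(x) = -sqrt(C1 + x^2)
 u(x) = sqrt(C1 + x^2)


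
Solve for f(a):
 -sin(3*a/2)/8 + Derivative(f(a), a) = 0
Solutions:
 f(a) = C1 - cos(3*a/2)/12


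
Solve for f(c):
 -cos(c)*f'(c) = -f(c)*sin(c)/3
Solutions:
 f(c) = C1/cos(c)^(1/3)


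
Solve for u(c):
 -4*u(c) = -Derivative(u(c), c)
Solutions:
 u(c) = C1*exp(4*c)


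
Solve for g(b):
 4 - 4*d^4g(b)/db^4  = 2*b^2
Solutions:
 g(b) = C1 + C2*b + C3*b^2 + C4*b^3 - b^6/720 + b^4/24


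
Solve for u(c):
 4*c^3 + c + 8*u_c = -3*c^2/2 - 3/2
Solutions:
 u(c) = C1 - c^4/8 - c^3/16 - c^2/16 - 3*c/16


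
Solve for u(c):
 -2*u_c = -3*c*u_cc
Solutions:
 u(c) = C1 + C2*c^(5/3)


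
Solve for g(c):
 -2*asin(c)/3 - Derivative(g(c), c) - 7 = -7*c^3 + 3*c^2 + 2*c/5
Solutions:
 g(c) = C1 + 7*c^4/4 - c^3 - c^2/5 - 2*c*asin(c)/3 - 7*c - 2*sqrt(1 - c^2)/3


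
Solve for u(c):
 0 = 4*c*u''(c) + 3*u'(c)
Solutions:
 u(c) = C1 + C2*c^(1/4)


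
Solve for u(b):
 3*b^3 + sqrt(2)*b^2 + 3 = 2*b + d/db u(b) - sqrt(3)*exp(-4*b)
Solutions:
 u(b) = C1 + 3*b^4/4 + sqrt(2)*b^3/3 - b^2 + 3*b - sqrt(3)*exp(-4*b)/4


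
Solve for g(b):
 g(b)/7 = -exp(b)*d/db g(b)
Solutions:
 g(b) = C1*exp(exp(-b)/7)


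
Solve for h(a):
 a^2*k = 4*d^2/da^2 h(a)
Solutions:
 h(a) = C1 + C2*a + a^4*k/48


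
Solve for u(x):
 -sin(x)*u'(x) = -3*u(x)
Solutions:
 u(x) = C1*(cos(x) - 1)^(3/2)/(cos(x) + 1)^(3/2)


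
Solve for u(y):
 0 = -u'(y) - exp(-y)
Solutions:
 u(y) = C1 + exp(-y)
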